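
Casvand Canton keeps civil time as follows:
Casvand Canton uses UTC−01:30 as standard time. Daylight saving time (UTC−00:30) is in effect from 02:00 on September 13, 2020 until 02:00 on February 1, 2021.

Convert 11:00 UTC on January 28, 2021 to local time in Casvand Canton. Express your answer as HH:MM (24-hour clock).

10:30

At the standard offset (UTC−01:30), 11:00 UTC − 1h30m = 09:30 Casvand Canton standard time.
The standard-time date in Casvand Canton, January 28, 2021, lies within the daylight-saving period (13 September 2020 – 1 February 2021), so Casvand Canton is on daylight time, UTC−00:30.
11:00 UTC − 0h30m = 10:30 local.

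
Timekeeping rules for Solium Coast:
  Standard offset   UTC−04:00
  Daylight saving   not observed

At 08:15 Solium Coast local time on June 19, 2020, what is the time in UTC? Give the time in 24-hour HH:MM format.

Solium Coast stays on UTC−04:00 all year.
08:15 local + 4h = 12:15 UTC.

12:15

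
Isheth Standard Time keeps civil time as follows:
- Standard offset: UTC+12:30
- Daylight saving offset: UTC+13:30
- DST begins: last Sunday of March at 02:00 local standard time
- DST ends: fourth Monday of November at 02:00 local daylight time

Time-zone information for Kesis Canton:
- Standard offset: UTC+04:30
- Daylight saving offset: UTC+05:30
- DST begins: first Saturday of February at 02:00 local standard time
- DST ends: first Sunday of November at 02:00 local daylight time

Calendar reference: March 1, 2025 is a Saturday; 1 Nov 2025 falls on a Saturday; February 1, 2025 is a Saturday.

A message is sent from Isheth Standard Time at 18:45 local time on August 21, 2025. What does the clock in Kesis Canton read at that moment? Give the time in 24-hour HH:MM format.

1 March 2025 is a Saturday, so Sundays fall on 2, 9, 16, 23, 30; the last is March 30.
1 November 2025 is a Saturday, so the first Monday is November 3 and the fourth is November 24.
August 21, 2025 falls between 30 March and 24 November, so daylight saving is in effect and Isheth Standard Time is at UTC+13:30.
18:45 Isheth Standard Time − 13h30m = 05:15 UTC.
1 February 2025 is a Saturday, so the first Saturday is February 1.
1 November 2025 is a Saturday, so the first Sunday is November 2.
At the standard offset (UTC+04:30), 05:15 UTC + 4h30m = 09:45 Kesis Canton standard time.
The standard-time date in Kesis Canton, August 21, 2025, lies within the daylight-saving period (1 February – 2 November), so Kesis Canton is on daylight time, UTC+05:30.
05:15 UTC + 5h30m = 10:45 Kesis Canton.

10:45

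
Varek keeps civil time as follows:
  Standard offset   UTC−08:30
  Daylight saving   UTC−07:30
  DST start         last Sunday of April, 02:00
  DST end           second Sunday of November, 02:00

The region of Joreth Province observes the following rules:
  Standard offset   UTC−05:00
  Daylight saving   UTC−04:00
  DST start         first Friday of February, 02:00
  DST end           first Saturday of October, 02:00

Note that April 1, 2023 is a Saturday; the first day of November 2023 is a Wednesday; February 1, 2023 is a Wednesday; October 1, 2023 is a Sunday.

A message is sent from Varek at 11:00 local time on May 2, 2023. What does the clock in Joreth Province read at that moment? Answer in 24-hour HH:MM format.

14:30

1 April 2023 is a Saturday, so Sundays fall on 2, 9, 16, 23, 30; the last is April 30.
1 November 2023 is a Wednesday, so the first Sunday is November 5 and the second is November 12.
May 2, 2023 falls between 30 April and 12 November, so daylight saving is in effect and Varek is at UTC−07:30.
11:00 Varek + 7h30m = 18:30 UTC.
1 February 2023 is a Wednesday, so the first Friday is February 3.
1 October 2023 is a Sunday, so the first Saturday is October 7.
At the standard offset (UTC−05:00), 18:30 UTC − 5h = 13:30 Joreth Province standard time.
The standard-time date in Joreth Province, May 2, 2023, lies within the daylight-saving period (3 February – 7 October), so Joreth Province is on daylight time, UTC−04:00.
18:30 UTC − 4h = 14:30 Joreth Province.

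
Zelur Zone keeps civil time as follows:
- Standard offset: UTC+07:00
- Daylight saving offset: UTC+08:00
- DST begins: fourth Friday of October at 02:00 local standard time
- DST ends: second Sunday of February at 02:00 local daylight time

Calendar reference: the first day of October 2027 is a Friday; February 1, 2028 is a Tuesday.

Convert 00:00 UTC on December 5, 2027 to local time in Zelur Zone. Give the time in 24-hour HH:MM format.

08:00

1 October 2027 is a Friday, so the first Friday is October 1 and the fourth is October 22.
1 February 2028 is a Tuesday, so the first Sunday is February 6 and the second is February 13.
At the standard offset (UTC+07:00), 00:00 UTC + 7h = 07:00 Zelur Zone standard time.
The standard-time date in Zelur Zone, December 5, 2027, lies within the daylight-saving period (22 October 2027 – 13 February 2028), so Zelur Zone is on daylight time, UTC+08:00.
00:00 UTC + 8h = 08:00 local.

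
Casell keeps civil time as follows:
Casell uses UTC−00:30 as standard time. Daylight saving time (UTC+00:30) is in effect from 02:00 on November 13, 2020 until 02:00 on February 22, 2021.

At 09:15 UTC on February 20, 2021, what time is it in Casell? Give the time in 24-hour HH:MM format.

At the standard offset (UTC−00:30), 09:15 UTC − 0h30m = 08:45 Casell standard time.
Daylight saving runs 13 November 2020 – 22 February 2021; the standard-time date in Casell, February 20, 2021, is inside that window, so Casell is at UTC+00:30.
09:15 UTC + 0h30m = 09:45 local.

09:45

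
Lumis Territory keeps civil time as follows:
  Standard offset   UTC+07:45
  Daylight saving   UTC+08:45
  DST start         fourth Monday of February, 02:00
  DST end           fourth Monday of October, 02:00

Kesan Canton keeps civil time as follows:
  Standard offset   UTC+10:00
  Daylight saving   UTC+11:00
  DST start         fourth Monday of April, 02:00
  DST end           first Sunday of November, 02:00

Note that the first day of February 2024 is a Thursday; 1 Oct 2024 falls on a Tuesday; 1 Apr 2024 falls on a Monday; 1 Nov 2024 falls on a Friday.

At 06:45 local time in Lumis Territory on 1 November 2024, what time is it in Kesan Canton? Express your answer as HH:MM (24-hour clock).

10:00

1 February 2024 is a Thursday, so the first Monday is February 5 and the fourth is February 26.
1 October 2024 is a Tuesday, so the first Monday is October 7 and the fourth is October 28.
Daylight saving runs 26 February – 28 October; 1 November 2024 is outside that window, so Lumis Territory is on standard time at UTC+07:45.
06:45 Lumis Territory − 7h45m = 23:00 UTC (rolling into the previous day, 31 October 2024).
1 April 2024 is a Monday, so the first Monday is April 1 and the fourth is April 22.
1 November 2024 is a Friday, so the first Sunday is November 3.
At the standard offset (UTC+10:00), 23:00 UTC + 10h = 09:00 Kesan Canton standard time (rolling into the next day, 1 November 2024).
Daylight saving runs 22 April – 3 November; the standard-time date in Kesan Canton, 1 November 2024, is inside that window, so Kesan Canton is at UTC+11:00.
23:00 UTC + 11h = 10:00 Kesan Canton (rolling into the next day, 1 November 2024).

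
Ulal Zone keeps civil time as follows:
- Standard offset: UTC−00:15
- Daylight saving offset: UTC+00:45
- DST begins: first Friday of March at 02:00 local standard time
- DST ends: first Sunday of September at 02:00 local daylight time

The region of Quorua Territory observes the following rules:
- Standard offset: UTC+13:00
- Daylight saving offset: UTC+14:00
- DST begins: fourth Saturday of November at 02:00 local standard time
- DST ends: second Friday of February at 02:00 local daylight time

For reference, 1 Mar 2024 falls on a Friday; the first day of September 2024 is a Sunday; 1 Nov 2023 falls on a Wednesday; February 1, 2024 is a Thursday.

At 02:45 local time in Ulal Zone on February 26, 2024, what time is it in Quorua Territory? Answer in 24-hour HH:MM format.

1 March 2024 is a Friday, so the first Friday is March 1.
1 September 2024 is a Sunday, so the first Sunday is September 1.
February 26, 2024 is outside the daylight-saving period (1 March – 1 September), so Ulal Zone is on standard time, UTC−00:15.
02:45 Ulal Zone + 0h15m = 03:00 UTC.
1 November 2023 is a Wednesday, so the first Saturday is November 4 and the fourth is November 25.
1 February 2024 is a Thursday, so the first Friday is February 2 and the second is February 9.
At the standard offset (UTC+13:00), 03:00 UTC + 13h = 16:00 Quorua Territory standard time.
The standard-time date in Quorua Territory, February 26, 2024, is outside the daylight-saving period (25 November 2023 – 9 February 2024), so Quorua Territory is on standard time, UTC+13:00.
03:00 UTC + 13h = 16:00 Quorua Territory.

16:00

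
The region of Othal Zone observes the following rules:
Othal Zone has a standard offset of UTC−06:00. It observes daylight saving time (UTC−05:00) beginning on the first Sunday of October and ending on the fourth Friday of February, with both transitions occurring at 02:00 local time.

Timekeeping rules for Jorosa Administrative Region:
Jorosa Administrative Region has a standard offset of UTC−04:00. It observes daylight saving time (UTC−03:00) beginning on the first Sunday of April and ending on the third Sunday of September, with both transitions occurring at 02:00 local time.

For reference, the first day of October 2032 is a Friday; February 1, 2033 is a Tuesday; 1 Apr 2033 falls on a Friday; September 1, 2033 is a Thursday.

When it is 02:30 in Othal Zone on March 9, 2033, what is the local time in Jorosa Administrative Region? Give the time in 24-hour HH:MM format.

04:30

1 October 2032 is a Friday, so the first Sunday is October 3.
1 February 2033 is a Tuesday, so the first Friday is February 4 and the fourth is February 25.
March 9, 2033 does not fall between 3 October 2032 and 25 February 2033, so daylight saving is not in effect and Othal Zone is at UTC−06:00.
02:30 Othal Zone + 6h = 08:30 UTC.
1 April 2033 is a Friday, so the first Sunday is April 3.
1 September 2033 is a Thursday, so the first Sunday is September 4 and the third is September 18.
At the standard offset (UTC−04:00), 08:30 UTC − 4h = 04:30 Jorosa Administrative Region standard time.
The standard-time date in Jorosa Administrative Region, March 9, 2033, is outside the daylight-saving period (3 April – 18 September), so Jorosa Administrative Region is on standard time, UTC−04:00.
08:30 UTC − 4h = 04:30 Jorosa Administrative Region.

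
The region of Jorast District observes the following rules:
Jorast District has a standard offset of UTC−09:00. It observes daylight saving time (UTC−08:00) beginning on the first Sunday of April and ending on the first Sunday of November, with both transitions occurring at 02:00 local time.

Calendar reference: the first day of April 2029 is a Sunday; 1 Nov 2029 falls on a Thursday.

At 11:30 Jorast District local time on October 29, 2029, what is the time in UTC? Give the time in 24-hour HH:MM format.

19:30

1 April 2029 is a Sunday, so the first Sunday is April 1.
1 November 2029 is a Thursday, so the first Sunday is November 4.
October 29, 2029 lies within the daylight-saving period (1 April – 4 November), so Jorast District is on daylight time, UTC−08:00.
11:30 local + 8h = 19:30 UTC.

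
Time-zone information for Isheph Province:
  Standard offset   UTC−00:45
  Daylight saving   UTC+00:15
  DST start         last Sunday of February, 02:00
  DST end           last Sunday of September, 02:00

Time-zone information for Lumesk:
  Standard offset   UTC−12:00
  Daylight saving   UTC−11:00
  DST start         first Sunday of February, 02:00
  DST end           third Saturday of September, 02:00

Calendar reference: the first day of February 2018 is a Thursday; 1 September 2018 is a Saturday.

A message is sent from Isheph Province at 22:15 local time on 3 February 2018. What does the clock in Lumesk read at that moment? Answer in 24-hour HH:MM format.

1 February 2018 is a Thursday, so Sundays fall on 4, 11, 18, 25; the last is February 25.
1 September 2018 is a Saturday, so Sundays fall on 2, 9, 16, 23, 30; the last is September 30.
3 February 2018 is outside the daylight-saving period (25 February – 30 September), so Isheph Province is on standard time, UTC−00:45.
22:15 Isheph Province + 0h45m = 23:00 UTC.
1 February 2018 is a Thursday, so the first Sunday is February 4.
1 September 2018 is a Saturday, so the first Saturday is September 1 and the third is September 15.
At the standard offset (UTC−12:00), 23:00 UTC − 12h = 11:00 Lumesk standard time.
Daylight saving runs 4 February – 15 September; the standard-time date in Lumesk, 3 February 2018, is outside that window, so Lumesk is on standard time at UTC−12:00.
23:00 UTC − 12h = 11:00 Lumesk.

11:00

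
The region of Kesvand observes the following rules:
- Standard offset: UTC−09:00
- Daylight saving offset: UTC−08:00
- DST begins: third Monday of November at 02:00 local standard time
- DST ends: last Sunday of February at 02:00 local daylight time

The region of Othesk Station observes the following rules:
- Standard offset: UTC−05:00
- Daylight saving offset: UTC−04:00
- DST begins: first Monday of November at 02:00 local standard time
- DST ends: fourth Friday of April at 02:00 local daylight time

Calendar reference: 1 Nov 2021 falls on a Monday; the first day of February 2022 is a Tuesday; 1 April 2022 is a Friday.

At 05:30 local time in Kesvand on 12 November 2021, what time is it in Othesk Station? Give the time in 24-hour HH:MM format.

1 November 2021 is a Monday, so the first Monday is November 1 and the third is November 15.
1 February 2022 is a Tuesday, so Sundays fall on 6, 13, 20, 27; the last is February 27.
12 November 2021 is outside the daylight-saving period (15 November 2021 – 27 February 2022), so Kesvand is on standard time, UTC−09:00.
05:30 Kesvand + 9h = 14:30 UTC.
1 November 2021 is a Monday, so the first Monday is November 1.
1 April 2022 is a Friday, so the first Friday is April 1 and the fourth is April 22.
At the standard offset (UTC−05:00), 14:30 UTC − 5h = 09:30 Othesk Station standard time.
Daylight saving runs 1 November 2021 – 22 April 2022; the standard-time date in Othesk Station, 12 November 2021, is inside that window, so Othesk Station is at UTC−04:00.
14:30 UTC − 4h = 10:30 Othesk Station.

10:30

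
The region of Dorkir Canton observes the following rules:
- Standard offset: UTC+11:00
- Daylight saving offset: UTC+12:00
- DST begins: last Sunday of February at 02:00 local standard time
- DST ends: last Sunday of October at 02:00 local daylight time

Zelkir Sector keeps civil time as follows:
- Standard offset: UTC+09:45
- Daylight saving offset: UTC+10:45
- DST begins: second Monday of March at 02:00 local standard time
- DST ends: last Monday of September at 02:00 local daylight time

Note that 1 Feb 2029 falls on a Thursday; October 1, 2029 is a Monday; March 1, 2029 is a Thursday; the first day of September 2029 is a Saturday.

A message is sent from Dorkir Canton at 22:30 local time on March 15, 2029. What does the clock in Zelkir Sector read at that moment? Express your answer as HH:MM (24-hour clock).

21:15

1 February 2029 is a Thursday, so Sundays fall on 4, 11, 18, 25; the last is February 25.
1 October 2029 is a Monday, so Sundays fall on 7, 14, 21, 28; the last is October 28.
Daylight saving runs 25 February – 28 October; March 15, 2029 is inside that window, so Dorkir Canton is at UTC+12:00.
22:30 Dorkir Canton − 12h = 10:30 UTC.
1 March 2029 is a Thursday, so the first Monday is March 5 and the second is March 12.
1 September 2029 is a Saturday, so Mondays fall on 3, 10, 17, 24; the last is September 24.
At the standard offset (UTC+09:45), 10:30 UTC + 9h45m = 20:15 Zelkir Sector standard time.
The standard-time date in Zelkir Sector, March 15, 2029, lies within the daylight-saving period (12 March – 24 September), so Zelkir Sector is on daylight time, UTC+10:45.
10:30 UTC + 10h45m = 21:15 Zelkir Sector.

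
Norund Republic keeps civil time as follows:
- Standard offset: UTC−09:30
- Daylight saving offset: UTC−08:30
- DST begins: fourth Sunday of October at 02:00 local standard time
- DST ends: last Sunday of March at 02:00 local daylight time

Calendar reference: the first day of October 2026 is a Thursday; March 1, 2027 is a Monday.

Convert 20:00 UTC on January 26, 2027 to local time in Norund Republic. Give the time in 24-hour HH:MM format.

11:30

1 October 2026 is a Thursday, so the first Sunday is October 4 and the fourth is October 25.
1 March 2027 is a Monday, so Sundays fall on 7, 14, 21, 28; the last is March 28.
At the standard offset (UTC−09:30), 20:00 UTC − 9h30m = 10:30 Norund Republic standard time.
Daylight saving runs 25 October 2026 – 28 March 2027; the standard-time date in Norund Republic, January 26, 2027, is inside that window, so Norund Republic is at UTC−08:30.
20:00 UTC − 8h30m = 11:30 local.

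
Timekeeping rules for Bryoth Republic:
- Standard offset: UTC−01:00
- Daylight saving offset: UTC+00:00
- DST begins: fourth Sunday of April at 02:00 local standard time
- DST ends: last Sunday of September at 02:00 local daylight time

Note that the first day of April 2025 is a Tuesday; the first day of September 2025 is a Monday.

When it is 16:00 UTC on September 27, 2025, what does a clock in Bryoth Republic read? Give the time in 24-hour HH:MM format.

16:00

1 April 2025 is a Tuesday, so the first Sunday is April 6 and the fourth is April 27.
1 September 2025 is a Monday, so Sundays fall on 7, 14, 21, 28; the last is September 28.
At the standard offset (UTC−01:00), 16:00 UTC − 1h = 15:00 Bryoth Republic standard time.
Daylight saving runs 27 April – 28 September; the standard-time date in Bryoth Republic, September 27, 2025, is inside that window, so Bryoth Republic is at UTC+00:00.
16:00 UTC + 0h = 16:00 local.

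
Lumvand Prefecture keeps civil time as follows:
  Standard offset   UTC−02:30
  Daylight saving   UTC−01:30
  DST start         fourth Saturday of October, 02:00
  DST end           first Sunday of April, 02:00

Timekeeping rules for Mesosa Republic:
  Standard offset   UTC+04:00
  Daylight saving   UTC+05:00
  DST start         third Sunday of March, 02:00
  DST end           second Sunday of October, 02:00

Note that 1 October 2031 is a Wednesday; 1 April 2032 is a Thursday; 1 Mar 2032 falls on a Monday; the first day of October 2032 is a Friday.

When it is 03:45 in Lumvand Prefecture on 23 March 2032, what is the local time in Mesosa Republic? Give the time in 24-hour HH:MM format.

1 October 2031 is a Wednesday, so the first Saturday is October 4 and the fourth is October 25.
1 April 2032 is a Thursday, so the first Sunday is April 4.
23 March 2032 lies within the daylight-saving period (25 October 2031 – 4 April 2032), so Lumvand Prefecture is on daylight time, UTC−01:30.
03:45 Lumvand Prefecture + 1h30m = 05:15 UTC.
1 March 2032 is a Monday, so the first Sunday is March 7 and the third is March 21.
1 October 2032 is a Friday, so the first Sunday is October 3 and the second is October 10.
At the standard offset (UTC+04:00), 05:15 UTC + 4h = 09:15 Mesosa Republic standard time.
The standard-time date in Mesosa Republic, 23 March 2032, falls between 21 March and 10 October, so daylight saving is in effect and Mesosa Republic is at UTC+05:00.
05:15 UTC + 5h = 10:15 Mesosa Republic.

10:15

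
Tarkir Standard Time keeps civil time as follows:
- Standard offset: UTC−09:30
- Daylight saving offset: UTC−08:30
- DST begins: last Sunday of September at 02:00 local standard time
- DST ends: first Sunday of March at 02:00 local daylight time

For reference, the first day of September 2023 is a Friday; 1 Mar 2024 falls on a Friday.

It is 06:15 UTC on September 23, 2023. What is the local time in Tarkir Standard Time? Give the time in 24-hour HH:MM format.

1 September 2023 is a Friday, so Sundays fall on 3, 10, 17, 24; the last is September 24.
1 March 2024 is a Friday, so the first Sunday is March 3.
At the standard offset (UTC−09:30), 06:15 UTC − 9h30m = 20:45 Tarkir Standard Time standard time (rolling into the previous day, 22 September 2023).
The standard-time date in Tarkir Standard Time, September 22, 2023, is outside the daylight-saving period (24 September 2023 – 3 March 2024), so Tarkir Standard Time is on standard time, UTC−09:30.
06:15 UTC − 9h30m = 20:45 local (rolling into the previous day, 22 September 2023).

20:45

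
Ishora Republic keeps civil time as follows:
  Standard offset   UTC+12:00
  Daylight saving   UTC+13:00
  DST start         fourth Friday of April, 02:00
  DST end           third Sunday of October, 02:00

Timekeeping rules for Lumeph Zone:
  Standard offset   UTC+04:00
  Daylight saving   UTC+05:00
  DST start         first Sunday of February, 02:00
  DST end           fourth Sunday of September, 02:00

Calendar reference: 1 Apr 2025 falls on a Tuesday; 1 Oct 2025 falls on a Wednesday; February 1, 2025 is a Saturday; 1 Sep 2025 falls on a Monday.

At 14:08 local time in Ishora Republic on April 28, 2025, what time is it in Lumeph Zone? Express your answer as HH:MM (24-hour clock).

06:08

1 April 2025 is a Tuesday, so the first Friday is April 4 and the fourth is April 25.
1 October 2025 is a Wednesday, so the first Sunday is October 5 and the third is October 19.
April 28, 2025 falls between 25 April and 19 October, so daylight saving is in effect and Ishora Republic is at UTC+13:00.
14:08 Ishora Republic − 13h = 01:08 UTC.
1 February 2025 is a Saturday, so the first Sunday is February 2.
1 September 2025 is a Monday, so the first Sunday is September 7 and the fourth is September 28.
At the standard offset (UTC+04:00), 01:08 UTC + 4h = 05:08 Lumeph Zone standard time.
The standard-time date in Lumeph Zone, April 28, 2025, falls between 2 February and 28 September, so daylight saving is in effect and Lumeph Zone is at UTC+05:00.
01:08 UTC + 5h = 06:08 Lumeph Zone.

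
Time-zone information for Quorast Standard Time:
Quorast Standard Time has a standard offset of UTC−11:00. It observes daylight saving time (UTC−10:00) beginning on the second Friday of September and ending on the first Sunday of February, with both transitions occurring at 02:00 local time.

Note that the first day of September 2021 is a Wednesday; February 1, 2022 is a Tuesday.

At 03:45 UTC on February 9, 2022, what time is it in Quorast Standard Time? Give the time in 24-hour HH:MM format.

1 September 2021 is a Wednesday, so the first Friday is September 3 and the second is September 10.
1 February 2022 is a Tuesday, so the first Sunday is February 6.
At the standard offset (UTC−11:00), 03:45 UTC − 11h = 16:45 Quorast Standard Time standard time (rolling into the previous day, 8 February 2022).
The standard-time date in Quorast Standard Time, February 8, 2022, does not fall between 10 September 2021 and 6 February 2022, so daylight saving is not in effect and Quorast Standard Time is at UTC−11:00.
03:45 UTC − 11h = 16:45 local (rolling into the previous day, 8 February 2022).

16:45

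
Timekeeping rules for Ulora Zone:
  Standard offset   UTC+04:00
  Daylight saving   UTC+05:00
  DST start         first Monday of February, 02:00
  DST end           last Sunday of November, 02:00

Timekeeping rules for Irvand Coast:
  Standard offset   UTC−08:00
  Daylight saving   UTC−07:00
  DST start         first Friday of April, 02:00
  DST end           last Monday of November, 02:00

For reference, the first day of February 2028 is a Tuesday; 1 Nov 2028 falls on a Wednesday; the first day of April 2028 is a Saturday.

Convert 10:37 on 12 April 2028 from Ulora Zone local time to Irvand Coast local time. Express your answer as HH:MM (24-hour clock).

22:37

1 February 2028 is a Tuesday, so the first Monday is February 7.
1 November 2028 is a Wednesday, so Sundays fall on 5, 12, 19, 26; the last is November 26.
12 April 2028 falls between 7 February and 26 November, so daylight saving is in effect and Ulora Zone is at UTC+05:00.
10:37 Ulora Zone − 5h = 05:37 UTC.
1 April 2028 is a Saturday, so the first Friday is April 7.
1 November 2028 is a Wednesday, so Mondays fall on 6, 13, 20, 27; the last is November 27.
At the standard offset (UTC−08:00), 05:37 UTC − 8h = 21:37 Irvand Coast standard time (rolling into the previous day, 11 April 2028).
The standard-time date in Irvand Coast, 11 April 2028, falls between 7 April and 27 November, so daylight saving is in effect and Irvand Coast is at UTC−07:00.
05:37 UTC − 7h = 22:37 Irvand Coast (rolling into the previous day, 11 April 2028).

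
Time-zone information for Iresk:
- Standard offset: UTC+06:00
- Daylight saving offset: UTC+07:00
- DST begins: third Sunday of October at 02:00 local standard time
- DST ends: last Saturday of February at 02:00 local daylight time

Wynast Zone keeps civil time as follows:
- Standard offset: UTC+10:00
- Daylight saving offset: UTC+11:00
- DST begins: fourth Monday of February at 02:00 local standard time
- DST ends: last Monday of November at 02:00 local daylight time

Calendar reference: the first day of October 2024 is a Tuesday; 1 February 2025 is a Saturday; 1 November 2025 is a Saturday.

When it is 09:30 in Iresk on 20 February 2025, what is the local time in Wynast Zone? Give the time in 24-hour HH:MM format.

12:30

1 October 2024 is a Tuesday, so the first Sunday is October 6 and the third is October 20.
1 February 2025 is a Saturday, so Saturdays fall on 1, 8, 15, 22; the last is February 22.
20 February 2025 lies within the daylight-saving period (20 October 2024 – 22 February 2025), so Iresk is on daylight time, UTC+07:00.
09:30 Iresk − 7h = 02:30 UTC.
1 February 2025 is a Saturday, so the first Monday is February 3 and the fourth is February 24.
1 November 2025 is a Saturday, so Mondays fall on 3, 10, 17, 24; the last is November 24.
At the standard offset (UTC+10:00), 02:30 UTC + 10h = 12:30 Wynast Zone standard time.
The standard-time date in Wynast Zone, 20 February 2025, is outside the daylight-saving period (24 February – 24 November), so Wynast Zone is on standard time, UTC+10:00.
02:30 UTC + 10h = 12:30 Wynast Zone.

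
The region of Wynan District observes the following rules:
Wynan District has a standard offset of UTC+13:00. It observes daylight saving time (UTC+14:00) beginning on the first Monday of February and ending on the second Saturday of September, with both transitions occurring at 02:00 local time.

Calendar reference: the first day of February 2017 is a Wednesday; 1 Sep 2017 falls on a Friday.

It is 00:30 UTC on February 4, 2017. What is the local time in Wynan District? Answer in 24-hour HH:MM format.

1 February 2017 is a Wednesday, so the first Monday is February 6.
1 September 2017 is a Friday, so the first Saturday is September 2 and the second is September 9.
At the standard offset (UTC+13:00), 00:30 UTC + 13h = 13:30 Wynan District standard time.
Daylight saving runs 6 February – 9 September; the standard-time date in Wynan District, February 4, 2017, is outside that window, so Wynan District is on standard time at UTC+13:00.
00:30 UTC + 13h = 13:30 local.

13:30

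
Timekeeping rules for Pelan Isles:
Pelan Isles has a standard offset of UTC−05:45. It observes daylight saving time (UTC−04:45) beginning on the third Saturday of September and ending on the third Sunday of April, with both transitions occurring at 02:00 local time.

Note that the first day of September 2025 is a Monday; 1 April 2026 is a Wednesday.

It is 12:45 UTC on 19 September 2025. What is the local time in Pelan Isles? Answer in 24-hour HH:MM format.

1 September 2025 is a Monday, so the first Saturday is September 6 and the third is September 20.
1 April 2026 is a Wednesday, so the first Sunday is April 5 and the third is April 19.
At the standard offset (UTC−05:45), 12:45 UTC − 5h45m = 07:00 Pelan Isles standard time.
The standard-time date in Pelan Isles, 19 September 2025, is outside the daylight-saving period (20 September 2025 – 19 April 2026), so Pelan Isles is on standard time, UTC−05:45.
12:45 UTC − 5h45m = 07:00 local.

07:00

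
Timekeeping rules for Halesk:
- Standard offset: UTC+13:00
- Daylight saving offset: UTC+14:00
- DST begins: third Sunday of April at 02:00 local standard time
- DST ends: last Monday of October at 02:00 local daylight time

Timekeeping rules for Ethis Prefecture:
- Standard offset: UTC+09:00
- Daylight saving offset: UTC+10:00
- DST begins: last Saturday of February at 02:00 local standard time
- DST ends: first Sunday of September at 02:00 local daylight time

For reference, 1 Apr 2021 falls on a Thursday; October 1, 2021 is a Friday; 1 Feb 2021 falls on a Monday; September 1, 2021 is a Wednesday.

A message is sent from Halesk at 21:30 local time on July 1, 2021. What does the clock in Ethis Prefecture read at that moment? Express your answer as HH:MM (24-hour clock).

17:30

1 April 2021 is a Thursday, so the first Sunday is April 4 and the third is April 18.
1 October 2021 is a Friday, so Mondays fall on 4, 11, 18, 25; the last is October 25.
Daylight saving runs 18 April – 25 October; July 1, 2021 is inside that window, so Halesk is at UTC+14:00.
21:30 Halesk − 14h = 07:30 UTC.
1 February 2021 is a Monday, so Saturdays fall on 6, 13, 20, 27; the last is February 27.
1 September 2021 is a Wednesday, so the first Sunday is September 5.
At the standard offset (UTC+09:00), 07:30 UTC + 9h = 16:30 Ethis Prefecture standard time.
The standard-time date in Ethis Prefecture, July 1, 2021, falls between 27 February and 5 September, so daylight saving is in effect and Ethis Prefecture is at UTC+10:00.
07:30 UTC + 10h = 17:30 Ethis Prefecture.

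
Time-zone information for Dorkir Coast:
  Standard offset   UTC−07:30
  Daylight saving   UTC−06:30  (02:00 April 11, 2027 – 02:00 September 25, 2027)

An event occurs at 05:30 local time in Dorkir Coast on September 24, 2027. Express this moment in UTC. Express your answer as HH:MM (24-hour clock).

Daylight saving runs 11 April – 25 September; September 24, 2027 is inside that window, so Dorkir Coast is at UTC−06:30.
05:30 local + 6h30m = 12:00 UTC.

12:00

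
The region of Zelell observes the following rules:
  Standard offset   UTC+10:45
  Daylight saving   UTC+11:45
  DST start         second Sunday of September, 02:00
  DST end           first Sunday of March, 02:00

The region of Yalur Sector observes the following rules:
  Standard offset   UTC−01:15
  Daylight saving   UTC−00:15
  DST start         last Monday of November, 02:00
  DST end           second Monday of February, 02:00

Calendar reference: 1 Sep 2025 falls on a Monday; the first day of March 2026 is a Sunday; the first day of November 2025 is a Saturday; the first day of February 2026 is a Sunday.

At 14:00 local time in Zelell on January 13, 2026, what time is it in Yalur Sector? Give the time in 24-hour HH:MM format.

1 September 2025 is a Monday, so the first Sunday is September 7 and the second is September 14.
1 March 2026 is a Sunday, so the first Sunday is March 1.
Daylight saving runs 14 September 2025 – 1 March 2026; January 13, 2026 is inside that window, so Zelell is at UTC+11:45.
14:00 Zelell − 11h45m = 02:15 UTC.
1 November 2025 is a Saturday, so Mondays fall on 3, 10, 17, 24; the last is November 24.
1 February 2026 is a Sunday, so the first Monday is February 2 and the second is February 9.
At the standard offset (UTC−01:15), 02:15 UTC − 1h15m = 01:00 Yalur Sector standard time.
The standard-time date in Yalur Sector, January 13, 2026, lies within the daylight-saving period (24 November 2025 – 9 February 2026), so Yalur Sector is on daylight time, UTC−00:15.
02:15 UTC − 0h15m = 02:00 Yalur Sector.

02:00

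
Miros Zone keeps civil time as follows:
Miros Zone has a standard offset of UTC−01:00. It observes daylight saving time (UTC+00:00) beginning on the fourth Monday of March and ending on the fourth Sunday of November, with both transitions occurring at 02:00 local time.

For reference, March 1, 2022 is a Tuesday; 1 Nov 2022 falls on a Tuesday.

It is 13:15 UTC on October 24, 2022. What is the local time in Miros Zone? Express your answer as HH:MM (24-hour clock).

13:15

1 March 2022 is a Tuesday, so the first Monday is March 7 and the fourth is March 28.
1 November 2022 is a Tuesday, so the first Sunday is November 6 and the fourth is November 27.
At the standard offset (UTC−01:00), 13:15 UTC − 1h = 12:15 Miros Zone standard time.
The standard-time date in Miros Zone, October 24, 2022, falls between 28 March and 27 November, so daylight saving is in effect and Miros Zone is at UTC+00:00.
13:15 UTC + 0h = 13:15 local.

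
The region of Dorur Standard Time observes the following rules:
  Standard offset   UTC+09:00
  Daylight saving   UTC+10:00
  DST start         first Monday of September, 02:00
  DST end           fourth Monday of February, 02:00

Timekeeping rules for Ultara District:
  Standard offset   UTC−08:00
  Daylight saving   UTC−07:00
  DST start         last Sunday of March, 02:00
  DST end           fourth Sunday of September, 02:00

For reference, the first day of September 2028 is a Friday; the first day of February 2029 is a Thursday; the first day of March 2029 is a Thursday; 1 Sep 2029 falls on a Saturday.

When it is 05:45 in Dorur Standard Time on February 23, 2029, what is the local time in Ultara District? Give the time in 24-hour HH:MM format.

1 September 2028 is a Friday, so the first Monday is September 4.
1 February 2029 is a Thursday, so the first Monday is February 5 and the fourth is February 26.
February 23, 2029 lies within the daylight-saving period (4 September 2028 – 26 February 2029), so Dorur Standard Time is on daylight time, UTC+10:00.
05:45 Dorur Standard Time − 10h = 19:45 UTC (rolling into the previous day, 22 February 2029).
1 March 2029 is a Thursday, so Sundays fall on 4, 11, 18, 25; the last is March 25.
1 September 2029 is a Saturday, so the first Sunday is September 2 and the fourth is September 23.
At the standard offset (UTC−08:00), 19:45 UTC − 8h = 11:45 Ultara District standard time.
The standard-time date in Ultara District, February 22, 2029, is outside the daylight-saving period (25 March – 23 September), so Ultara District is on standard time, UTC−08:00.
19:45 UTC − 8h = 11:45 Ultara District.

11:45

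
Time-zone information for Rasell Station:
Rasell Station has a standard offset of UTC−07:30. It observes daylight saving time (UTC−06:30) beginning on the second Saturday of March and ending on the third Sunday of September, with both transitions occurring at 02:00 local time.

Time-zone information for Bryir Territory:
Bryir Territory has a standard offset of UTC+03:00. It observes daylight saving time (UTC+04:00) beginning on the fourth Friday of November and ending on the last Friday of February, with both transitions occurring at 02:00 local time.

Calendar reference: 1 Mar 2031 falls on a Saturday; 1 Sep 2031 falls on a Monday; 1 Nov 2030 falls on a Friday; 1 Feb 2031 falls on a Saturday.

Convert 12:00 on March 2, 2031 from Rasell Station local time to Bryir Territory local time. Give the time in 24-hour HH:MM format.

1 March 2031 is a Saturday, so the first Saturday is March 1 and the second is March 8.
1 September 2031 is a Monday, so the first Sunday is September 7 and the third is September 21.
March 2, 2031 does not fall between 8 March and 21 September, so daylight saving is not in effect and Rasell Station is at UTC−07:30.
12:00 Rasell Station + 7h30m = 19:30 UTC.
1 November 2030 is a Friday, so the first Friday is November 1 and the fourth is November 22.
1 February 2031 is a Saturday, so Fridays fall on 7, 14, 21, 28; the last is February 28.
At the standard offset (UTC+03:00), 19:30 UTC + 3h = 22:30 Bryir Territory standard time.
The standard-time date in Bryir Territory, March 2, 2031, does not fall between 22 November 2030 and 28 February 2031, so daylight saving is not in effect and Bryir Territory is at UTC+03:00.
19:30 UTC + 3h = 22:30 Bryir Territory.

22:30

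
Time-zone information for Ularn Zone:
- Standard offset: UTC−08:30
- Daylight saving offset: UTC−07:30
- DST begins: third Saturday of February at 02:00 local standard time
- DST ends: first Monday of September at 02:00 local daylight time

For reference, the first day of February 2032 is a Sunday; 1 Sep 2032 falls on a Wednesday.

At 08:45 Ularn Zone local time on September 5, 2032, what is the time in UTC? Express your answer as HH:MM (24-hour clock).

1 February 2032 is a Sunday, so the first Saturday is February 7 and the third is February 21.
1 September 2032 is a Wednesday, so the first Monday is September 6.
September 5, 2032 falls between 21 February and 6 September, so daylight saving is in effect and Ularn Zone is at UTC−07:30.
08:45 local + 7h30m = 16:15 UTC.

16:15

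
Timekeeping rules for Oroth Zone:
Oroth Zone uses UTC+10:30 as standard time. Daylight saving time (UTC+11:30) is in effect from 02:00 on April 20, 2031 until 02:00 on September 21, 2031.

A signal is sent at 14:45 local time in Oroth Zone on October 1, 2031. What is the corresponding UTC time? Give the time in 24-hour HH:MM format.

04:15

Daylight saving runs 20 April – 21 September; October 1, 2031 is outside that window, so Oroth Zone is on standard time at UTC+10:30.
14:45 local − 10h30m = 04:15 UTC.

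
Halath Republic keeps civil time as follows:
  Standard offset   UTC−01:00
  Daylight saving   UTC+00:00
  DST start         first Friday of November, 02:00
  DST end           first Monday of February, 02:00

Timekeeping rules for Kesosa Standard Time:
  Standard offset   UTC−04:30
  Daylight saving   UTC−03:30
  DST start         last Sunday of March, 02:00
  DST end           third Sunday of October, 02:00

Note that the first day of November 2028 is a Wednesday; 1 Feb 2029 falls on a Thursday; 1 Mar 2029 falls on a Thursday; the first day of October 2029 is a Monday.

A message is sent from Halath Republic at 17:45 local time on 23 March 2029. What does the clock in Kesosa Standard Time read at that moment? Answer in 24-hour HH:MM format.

14:15

1 November 2028 is a Wednesday, so the first Friday is November 3.
1 February 2029 is a Thursday, so the first Monday is February 5.
23 March 2029 is outside the daylight-saving period (3 November 2028 – 5 February 2029), so Halath Republic is on standard time, UTC−01:00.
17:45 Halath Republic + 1h = 18:45 UTC.
1 March 2029 is a Thursday, so Sundays fall on 4, 11, 18, 25; the last is March 25.
1 October 2029 is a Monday, so the first Sunday is October 7 and the third is October 21.
At the standard offset (UTC−04:30), 18:45 UTC − 4h30m = 14:15 Kesosa Standard Time standard time.
The standard-time date in Kesosa Standard Time, 23 March 2029, does not fall between 25 March and 21 October, so daylight saving is not in effect and Kesosa Standard Time is at UTC−04:30.
18:45 UTC − 4h30m = 14:15 Kesosa Standard Time.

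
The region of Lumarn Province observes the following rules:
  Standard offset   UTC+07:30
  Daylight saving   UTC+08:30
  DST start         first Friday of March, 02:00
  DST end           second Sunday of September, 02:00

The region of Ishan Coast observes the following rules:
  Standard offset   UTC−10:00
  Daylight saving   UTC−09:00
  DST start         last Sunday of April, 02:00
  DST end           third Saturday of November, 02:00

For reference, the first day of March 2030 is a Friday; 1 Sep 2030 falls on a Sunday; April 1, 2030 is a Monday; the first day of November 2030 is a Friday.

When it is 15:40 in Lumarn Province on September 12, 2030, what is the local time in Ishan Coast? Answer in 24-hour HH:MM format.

23:10

1 March 2030 is a Friday, so the first Friday is March 1.
1 September 2030 is a Sunday, so the first Sunday is September 1 and the second is September 8.
Daylight saving runs 1 March – 8 September; September 12, 2030 is outside that window, so Lumarn Province is on standard time at UTC+07:30.
15:40 Lumarn Province − 7h30m = 08:10 UTC.
1 April 2030 is a Monday, so Sundays fall on 7, 14, 21, 28; the last is April 28.
1 November 2030 is a Friday, so the first Saturday is November 2 and the third is November 16.
At the standard offset (UTC−10:00), 08:10 UTC − 10h = 22:10 Ishan Coast standard time (rolling into the previous day, 11 September 2030).
Daylight saving runs 28 April – 16 November; the standard-time date in Ishan Coast, September 11, 2030, is inside that window, so Ishan Coast is at UTC−09:00.
08:10 UTC − 9h = 23:10 Ishan Coast (rolling into the previous day, 11 September 2030).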